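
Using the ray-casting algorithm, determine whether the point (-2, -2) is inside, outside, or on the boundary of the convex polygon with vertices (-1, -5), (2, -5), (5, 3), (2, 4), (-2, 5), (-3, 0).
The point (-2, -2) lies strictly inside the polygon

Cast a horizontal ray to the right from the query point and count how many polygon edges it crosses (each edge strictly once or zero times, handled with the usual half-open convention). 
Parity of crossings → odd ⇒ inside.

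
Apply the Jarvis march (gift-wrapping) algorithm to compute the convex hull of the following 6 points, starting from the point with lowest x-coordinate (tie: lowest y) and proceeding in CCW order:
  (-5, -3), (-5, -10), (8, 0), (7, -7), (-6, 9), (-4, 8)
Hull (CCW) = [(-6, 9), (-5, -10), (7, -7), (8, 0), (-4, 8)]

Jarvis march: at each step, from the current hull vertex p, select the next vertex q as the point such that every other point lies strictly to the left of (or on) the directed line p → q. (Equivalently: for every other point r, the cross product (q − p) × (r − p) ≥ 0.)
Starting point (lowest x, tie lowest y): (-6, 9). Wrap until returning to start. Resulting hull: (-6, 9), (-5, -10), (7, -7), (8, 0), (-4, 8).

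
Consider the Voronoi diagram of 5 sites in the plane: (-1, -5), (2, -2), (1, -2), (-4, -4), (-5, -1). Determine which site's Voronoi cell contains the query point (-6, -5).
Nearest site = (-4, -4)

The Voronoi cell of site s contains exactly those query points closer to s than to any other site. Compute squared distances from q = (-6, -5) to each site:
  (-4 − -6)² + (-4 − -5)² = 5
  (-5 − -6)² + (-1 − -5)² = 17
  (-1 − -6)² + (-5 − -5)² = 25
  (1 − -6)² + (-2 − -5)² = 58
  (2 − -6)² + (-2 − -5)² = 73
Minimum is attained by (-4, -4), so q lies in its Voronoi cell.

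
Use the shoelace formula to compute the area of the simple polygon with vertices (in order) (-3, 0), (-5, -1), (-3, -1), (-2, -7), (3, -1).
Area = 22

Shoelace formula: Area = (1/2) |Σ_i (x_i · y_{i+1} − x_{i+1} · y_i)| (indices mod n). Compute each cross term:
  (-3)(-1) − (-5)(0) = 3
  (-5)(-1) − (-3)(-1) = 2
  (-3)(-7) − (-2)(-1) = 19
  (-2)(-1) − (3)(-7) = 23
  (3)(0) − (-3)(-1) = -3
Sum = 44, so (signed) Area = 44/2 = 22, |Area| = 22.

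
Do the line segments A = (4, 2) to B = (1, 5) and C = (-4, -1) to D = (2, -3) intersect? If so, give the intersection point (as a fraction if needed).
No (intersection of containing lines falls outside at least one segment)

Parametrize and solve: t = -17/6, s = 11/4. At least one of these is outside [0, 1], so the segments do not intersect.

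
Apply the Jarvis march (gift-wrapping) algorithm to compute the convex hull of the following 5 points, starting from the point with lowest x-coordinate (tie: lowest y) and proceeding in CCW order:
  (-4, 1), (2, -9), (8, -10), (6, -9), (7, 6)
Hull (CCW) = [(-4, 1), (2, -9), (8, -10), (7, 6)]

Jarvis march: at each step, from the current hull vertex p, select the next vertex q as the point such that every other point lies strictly to the left of (or on) the directed line p → q. (Equivalently: for every other point r, the cross product (q − p) × (r − p) ≥ 0.)
Starting point (lowest x, tie lowest y): (-4, 1). Wrap until returning to start. Resulting hull: (-4, 1), (2, -9), (8, -10), (7, 6).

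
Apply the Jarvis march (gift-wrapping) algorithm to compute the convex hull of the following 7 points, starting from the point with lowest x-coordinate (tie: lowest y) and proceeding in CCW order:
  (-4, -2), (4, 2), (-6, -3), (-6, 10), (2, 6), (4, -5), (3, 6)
Hull (CCW) = [(-6, -3), (4, -5), (4, 2), (3, 6), (-6, 10)]

Jarvis march: at each step, from the current hull vertex p, select the next vertex q as the point such that every other point lies strictly to the left of (or on) the directed line p → q. (Equivalently: for every other point r, the cross product (q − p) × (r − p) ≥ 0.)
Starting point (lowest x, tie lowest y): (-6, -3). Wrap until returning to start. Resulting hull: (-6, -3), (4, -5), (4, 2), (3, 6), (-6, 10).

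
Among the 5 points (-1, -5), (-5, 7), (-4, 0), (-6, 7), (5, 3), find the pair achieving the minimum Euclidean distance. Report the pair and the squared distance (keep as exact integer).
Pair = ((-5, 7), (-6, 7)); squared distance = 1

Compute all C(5, 2) = 10 pairwise squared distances (x_i − x_j)² + (y_i − y_j)². The minimum is 1, attained by the pair ((-5, 7), (-6, 7)).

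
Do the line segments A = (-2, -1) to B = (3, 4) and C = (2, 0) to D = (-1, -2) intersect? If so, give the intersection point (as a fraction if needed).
No (intersection of containing lines falls outside at least one segment)

Parametrize and solve: t = -1, s = 3. At least one of these is outside [0, 1], so the segments do not intersect.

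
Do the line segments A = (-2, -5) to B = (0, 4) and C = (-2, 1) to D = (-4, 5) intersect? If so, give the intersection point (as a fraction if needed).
No (intersection of containing lines falls outside at least one segment)

Parametrize and solve: t = 6/13, s = -6/13. At least one of these is outside [0, 1], so the segments do not intersect.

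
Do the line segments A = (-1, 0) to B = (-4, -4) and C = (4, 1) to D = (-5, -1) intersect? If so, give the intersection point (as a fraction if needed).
Yes; intersection at (-11/10, -2/15) (t = 1/30 on AB, s = 17/30 on CD)

Parametrize AB as A + t(B − A) = (-1 + -3 t, 0 + -4 t) and CD as C + s(D − C) = (4 + -9 s, 1 + -2 s). Solve the linear system for (t, s). Determinant = 30 ≠ 0, so a unique intersection of the containing lines exists. Solution: t = 1/30, s = 17/30 — both in [0, 1], so the segments cross. Intersection point: (-11/10, -2/15).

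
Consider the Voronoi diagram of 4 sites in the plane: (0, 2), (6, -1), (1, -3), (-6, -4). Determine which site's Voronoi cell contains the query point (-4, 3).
Nearest site = (0, 2)

The Voronoi cell of site s contains exactly those query points closer to s than to any other site. Compute squared distances from q = (-4, 3) to each site:
  (0 − -4)² + (2 − 3)² = 17
  (-6 − -4)² + (-4 − 3)² = 53
  (1 − -4)² + (-3 − 3)² = 61
  (6 − -4)² + (-1 − 3)² = 116
Minimum is attained by (0, 2), so q lies in its Voronoi cell.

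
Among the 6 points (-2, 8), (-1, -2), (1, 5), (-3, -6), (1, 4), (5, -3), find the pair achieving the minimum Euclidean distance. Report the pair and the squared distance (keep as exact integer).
Pair = ((1, 5), (1, 4)); squared distance = 1

Compute all C(6, 2) = 15 pairwise squared distances (x_i − x_j)² + (y_i − y_j)². The minimum is 1, attained by the pair ((1, 5), (1, 4)).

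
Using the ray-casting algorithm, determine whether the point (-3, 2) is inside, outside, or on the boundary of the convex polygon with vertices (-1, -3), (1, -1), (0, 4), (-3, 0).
The point (-3, 2) lies strictly outside the polygon

Cast a horizontal ray to the right from the query point and count how many polygon edges it crosses (each edge strictly once or zero times, handled with the usual half-open convention). 
Parity of crossings → even ⇒ outside.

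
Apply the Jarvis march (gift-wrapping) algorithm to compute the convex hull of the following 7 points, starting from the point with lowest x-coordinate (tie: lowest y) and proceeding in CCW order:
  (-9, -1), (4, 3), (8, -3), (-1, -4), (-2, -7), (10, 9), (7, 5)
Hull (CCW) = [(-9, -1), (-2, -7), (8, -3), (10, 9)]

Jarvis march: at each step, from the current hull vertex p, select the next vertex q as the point such that every other point lies strictly to the left of (or on) the directed line p → q. (Equivalently: for every other point r, the cross product (q − p) × (r − p) ≥ 0.)
Starting point (lowest x, tie lowest y): (-9, -1). Wrap until returning to start. Resulting hull: (-9, -1), (-2, -7), (8, -3), (10, 9).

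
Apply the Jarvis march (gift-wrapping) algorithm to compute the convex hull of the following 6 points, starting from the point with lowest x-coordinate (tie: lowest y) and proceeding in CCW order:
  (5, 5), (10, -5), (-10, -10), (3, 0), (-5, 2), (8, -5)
Hull (CCW) = [(-10, -10), (10, -5), (5, 5), (-5, 2)]

Jarvis march: at each step, from the current hull vertex p, select the next vertex q as the point such that every other point lies strictly to the left of (or on) the directed line p → q. (Equivalently: for every other point r, the cross product (q − p) × (r − p) ≥ 0.)
Starting point (lowest x, tie lowest y): (-10, -10). Wrap until returning to start. Resulting hull: (-10, -10), (10, -5), (5, 5), (-5, 2).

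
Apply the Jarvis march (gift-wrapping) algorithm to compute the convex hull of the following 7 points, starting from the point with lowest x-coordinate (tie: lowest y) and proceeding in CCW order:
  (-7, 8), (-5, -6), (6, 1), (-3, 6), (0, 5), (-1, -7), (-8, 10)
Hull (CCW) = [(-8, 10), (-5, -6), (-1, -7), (6, 1), (0, 5)]

Jarvis march: at each step, from the current hull vertex p, select the next vertex q as the point such that every other point lies strictly to the left of (or on) the directed line p → q. (Equivalently: for every other point r, the cross product (q − p) × (r − p) ≥ 0.)
Starting point (lowest x, tie lowest y): (-8, 10). Wrap until returning to start. Resulting hull: (-8, 10), (-5, -6), (-1, -7), (6, 1), (0, 5).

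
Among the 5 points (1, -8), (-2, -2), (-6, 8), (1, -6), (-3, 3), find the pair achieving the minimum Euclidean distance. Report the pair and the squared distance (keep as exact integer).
Pair = ((1, -8), (1, -6)); squared distance = 4

Compute all C(5, 2) = 10 pairwise squared distances (x_i − x_j)² + (y_i − y_j)². The minimum is 4, attained by the pair ((1, -8), (1, -6)).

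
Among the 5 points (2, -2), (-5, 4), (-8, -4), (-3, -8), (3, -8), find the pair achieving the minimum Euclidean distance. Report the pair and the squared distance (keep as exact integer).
Pair = ((-3, -8), (3, -8)); squared distance = 36

Compute all C(5, 2) = 10 pairwise squared distances (x_i − x_j)² + (y_i − y_j)². The minimum is 36, attained by the pair ((-3, -8), (3, -8)).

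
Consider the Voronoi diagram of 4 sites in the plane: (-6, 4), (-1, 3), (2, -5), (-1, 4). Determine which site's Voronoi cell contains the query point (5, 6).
Nearest site = (-1, 4)

The Voronoi cell of site s contains exactly those query points closer to s than to any other site. Compute squared distances from q = (5, 6) to each site:
  (-1 − 5)² + (4 − 6)² = 40
  (-1 − 5)² + (3 − 6)² = 45
  (-6 − 5)² + (4 − 6)² = 125
  (2 − 5)² + (-5 − 6)² = 130
Minimum is attained by (-1, 4), so q lies in its Voronoi cell.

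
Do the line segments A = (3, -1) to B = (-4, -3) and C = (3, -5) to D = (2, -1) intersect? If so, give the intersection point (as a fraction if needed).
Yes; intersection at (31/15, -19/15) (t = 2/15 on AB, s = 14/15 on CD)

Parametrize AB as A + t(B − A) = (3 + -7 t, -1 + -2 t) and CD as C + s(D − C) = (3 + -1 s, -5 + 4 s). Solve the linear system for (t, s). Determinant = 30 ≠ 0, so a unique intersection of the containing lines exists. Solution: t = 2/15, s = 14/15 — both in [0, 1], so the segments cross. Intersection point: (31/15, -19/15).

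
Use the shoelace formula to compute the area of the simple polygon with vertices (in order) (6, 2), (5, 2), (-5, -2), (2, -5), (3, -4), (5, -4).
Area = 40

Shoelace formula: Area = (1/2) |Σ_i (x_i · y_{i+1} − x_{i+1} · y_i)| (indices mod n). Compute each cross term:
  (6)(2) − (5)(2) = 2
  (5)(-2) − (-5)(2) = 0
  (-5)(-5) − (2)(-2) = 29
  (2)(-4) − (3)(-5) = 7
  (3)(-4) − (5)(-4) = 8
  (5)(2) − (6)(-4) = 34
Sum = 80, so (signed) Area = 80/2 = 40, |Area| = 40.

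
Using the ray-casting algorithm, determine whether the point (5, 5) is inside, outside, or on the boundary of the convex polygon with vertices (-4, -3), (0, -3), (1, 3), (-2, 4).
The point (5, 5) lies strictly outside the polygon

Cast a horizontal ray to the right from the query point and count how many polygon edges it crosses (each edge strictly once or zero times, handled with the usual half-open convention). 
Parity of crossings → even ⇒ outside.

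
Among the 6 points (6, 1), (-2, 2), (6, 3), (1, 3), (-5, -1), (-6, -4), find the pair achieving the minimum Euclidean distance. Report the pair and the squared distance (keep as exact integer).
Pair = ((6, 1), (6, 3)); squared distance = 4

Compute all C(6, 2) = 15 pairwise squared distances (x_i − x_j)² + (y_i − y_j)². The minimum is 4, attained by the pair ((6, 1), (6, 3)).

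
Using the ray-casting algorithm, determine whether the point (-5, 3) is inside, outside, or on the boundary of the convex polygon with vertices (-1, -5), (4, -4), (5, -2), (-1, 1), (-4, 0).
The point (-5, 3) lies strictly outside the polygon

Cast a horizontal ray to the right from the query point and count how many polygon edges it crosses (each edge strictly once or zero times, handled with the usual half-open convention). 
Parity of crossings → even ⇒ outside.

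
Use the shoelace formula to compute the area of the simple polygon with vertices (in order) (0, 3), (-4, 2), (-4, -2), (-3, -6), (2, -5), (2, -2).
Area = 85/2

Shoelace formula: Area = (1/2) |Σ_i (x_i · y_{i+1} − x_{i+1} · y_i)| (indices mod n). Compute each cross term:
  (0)(2) − (-4)(3) = 12
  (-4)(-2) − (-4)(2) = 16
  (-4)(-6) − (-3)(-2) = 18
  (-3)(-5) − (2)(-6) = 27
  (2)(-2) − (2)(-5) = 6
  (2)(3) − (0)(-2) = 6
Sum = 85, so (signed) Area = 85/2 = 85/2, |Area| = 85/2.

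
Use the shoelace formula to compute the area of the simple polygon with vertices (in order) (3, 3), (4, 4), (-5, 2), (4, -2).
Area = 24

Shoelace formula: Area = (1/2) |Σ_i (x_i · y_{i+1} − x_{i+1} · y_i)| (indices mod n). Compute each cross term:
  (3)(4) − (4)(3) = 0
  (4)(2) − (-5)(4) = 28
  (-5)(-2) − (4)(2) = 2
  (4)(3) − (3)(-2) = 18
Sum = 48, so (signed) Area = 48/2 = 24, |Area| = 24.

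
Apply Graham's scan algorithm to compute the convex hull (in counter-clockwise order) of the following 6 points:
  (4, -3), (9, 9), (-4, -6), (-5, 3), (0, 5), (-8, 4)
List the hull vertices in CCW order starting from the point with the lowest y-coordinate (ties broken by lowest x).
Hull (CCW) = [(-4, -6), (4, -3), (9, 9), (-8, 4)]

Graham scan procedure:
  1. Find the pivot p₀ = point with lowest y (tie → lowest x): (-4, -6).
  2. Sort the remaining points by polar angle around p₀.
  3. Walk through sorted points, maintaining a stack; pop the top while the last three entries make a non-left turn (cross product ≤ 0).
  4. Final stack is the convex hull in CCW order: (-4, -6), (4, -3), (9, 9), (-8, 4).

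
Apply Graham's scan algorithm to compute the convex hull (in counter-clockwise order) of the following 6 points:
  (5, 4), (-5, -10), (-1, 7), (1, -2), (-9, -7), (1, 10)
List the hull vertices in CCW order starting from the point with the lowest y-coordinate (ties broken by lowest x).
Hull (CCW) = [(-5, -10), (1, -2), (5, 4), (1, 10), (-1, 7), (-9, -7)]

Graham scan procedure:
  1. Find the pivot p₀ = point with lowest y (tie → lowest x): (-5, -10).
  2. Sort the remaining points by polar angle around p₀.
  3. Walk through sorted points, maintaining a stack; pop the top while the last three entries make a non-left turn (cross product ≤ 0).
  4. Final stack is the convex hull in CCW order: (-5, -10), (1, -2), (5, 4), (1, 10), (-1, 7), (-9, -7).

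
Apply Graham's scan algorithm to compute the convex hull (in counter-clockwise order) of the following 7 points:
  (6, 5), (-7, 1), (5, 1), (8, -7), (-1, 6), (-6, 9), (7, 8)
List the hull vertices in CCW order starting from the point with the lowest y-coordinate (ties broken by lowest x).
Hull (CCW) = [(8, -7), (7, 8), (-6, 9), (-7, 1)]

Graham scan procedure:
  1. Find the pivot p₀ = point with lowest y (tie → lowest x): (8, -7).
  2. Sort the remaining points by polar angle around p₀.
  3. Walk through sorted points, maintaining a stack; pop the top while the last three entries make a non-left turn (cross product ≤ 0).
  4. Final stack is the convex hull in CCW order: (8, -7), (7, 8), (-6, 9), (-7, 1).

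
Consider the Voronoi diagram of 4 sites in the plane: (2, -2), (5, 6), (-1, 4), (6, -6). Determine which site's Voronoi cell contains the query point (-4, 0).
Nearest site = (-1, 4)

The Voronoi cell of site s contains exactly those query points closer to s than to any other site. Compute squared distances from q = (-4, 0) to each site:
  (-1 − -4)² + (4 − 0)² = 25
  (2 − -4)² + (-2 − 0)² = 40
  (5 − -4)² + (6 − 0)² = 117
  (6 − -4)² + (-6 − 0)² = 136
Minimum is attained by (-1, 4), so q lies in its Voronoi cell.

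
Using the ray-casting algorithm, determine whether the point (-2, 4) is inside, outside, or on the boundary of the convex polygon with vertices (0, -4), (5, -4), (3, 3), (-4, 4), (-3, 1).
The point (-2, 4) lies strictly outside the polygon

Cast a horizontal ray to the right from the query point and count how many polygon edges it crosses (each edge strictly once or zero times, handled with the usual half-open convention). 
Parity of crossings → even ⇒ outside.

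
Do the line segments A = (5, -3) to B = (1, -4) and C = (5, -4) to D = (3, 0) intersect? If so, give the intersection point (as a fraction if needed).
Yes; intersection at (41/9, -28/9) (t = 1/9 on AB, s = 2/9 on CD)

Parametrize AB as A + t(B − A) = (5 + -4 t, -3 + -1 t) and CD as C + s(D − C) = (5 + -2 s, -4 + 4 s). Solve the linear system for (t, s). Determinant = 18 ≠ 0, so a unique intersection of the containing lines exists. Solution: t = 1/9, s = 2/9 — both in [0, 1], so the segments cross. Intersection point: (41/9, -28/9).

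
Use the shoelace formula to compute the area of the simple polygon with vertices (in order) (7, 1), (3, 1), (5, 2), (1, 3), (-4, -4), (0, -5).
Area = 81/2

Shoelace formula: Area = (1/2) |Σ_i (x_i · y_{i+1} − x_{i+1} · y_i)| (indices mod n). Compute each cross term:
  (7)(1) − (3)(1) = 4
  (3)(2) − (5)(1) = 1
  (5)(3) − (1)(2) = 13
  (1)(-4) − (-4)(3) = 8
  (-4)(-5) − (0)(-4) = 20
  (0)(1) − (7)(-5) = 35
Sum = 81, so (signed) Area = 81/2 = 81/2, |Area| = 81/2.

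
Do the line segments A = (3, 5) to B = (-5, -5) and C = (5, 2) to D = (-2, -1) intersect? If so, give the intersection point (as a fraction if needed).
Yes; intersection at (-39/23, -20/23) (t = 27/46 on AB, s = 22/23 on CD)

Parametrize AB as A + t(B − A) = (3 + -8 t, 5 + -10 t) and CD as C + s(D − C) = (5 + -7 s, 2 + -3 s). Solve the linear system for (t, s). Determinant = 46 ≠ 0, so a unique intersection of the containing lines exists. Solution: t = 27/46, s = 22/23 — both in [0, 1], so the segments cross. Intersection point: (-39/23, -20/23).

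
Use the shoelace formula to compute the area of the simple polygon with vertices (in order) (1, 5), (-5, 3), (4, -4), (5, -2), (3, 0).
Area = 69/2

Shoelace formula: Area = (1/2) |Σ_i (x_i · y_{i+1} − x_{i+1} · y_i)| (indices mod n). Compute each cross term:
  (1)(3) − (-5)(5) = 28
  (-5)(-4) − (4)(3) = 8
  (4)(-2) − (5)(-4) = 12
  (5)(0) − (3)(-2) = 6
  (3)(5) − (1)(0) = 15
Sum = 69, so (signed) Area = 69/2 = 69/2, |Area| = 69/2.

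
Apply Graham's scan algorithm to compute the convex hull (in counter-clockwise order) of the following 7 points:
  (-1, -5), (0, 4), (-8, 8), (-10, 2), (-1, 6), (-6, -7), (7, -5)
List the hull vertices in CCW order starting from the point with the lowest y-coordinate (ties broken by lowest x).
Hull (CCW) = [(-6, -7), (7, -5), (-1, 6), (-8, 8), (-10, 2)]

Graham scan procedure:
  1. Find the pivot p₀ = point with lowest y (tie → lowest x): (-6, -7).
  2. Sort the remaining points by polar angle around p₀.
  3. Walk through sorted points, maintaining a stack; pop the top while the last three entries make a non-left turn (cross product ≤ 0).
  4. Final stack is the convex hull in CCW order: (-6, -7), (7, -5), (-1, 6), (-8, 8), (-10, 2).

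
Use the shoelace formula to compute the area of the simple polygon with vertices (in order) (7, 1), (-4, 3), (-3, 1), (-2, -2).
Area = 25

Shoelace formula: Area = (1/2) |Σ_i (x_i · y_{i+1} − x_{i+1} · y_i)| (indices mod n). Compute each cross term:
  (7)(3) − (-4)(1) = 25
  (-4)(1) − (-3)(3) = 5
  (-3)(-2) − (-2)(1) = 8
  (-2)(1) − (7)(-2) = 12
Sum = 50, so (signed) Area = 50/2 = 25, |Area| = 25.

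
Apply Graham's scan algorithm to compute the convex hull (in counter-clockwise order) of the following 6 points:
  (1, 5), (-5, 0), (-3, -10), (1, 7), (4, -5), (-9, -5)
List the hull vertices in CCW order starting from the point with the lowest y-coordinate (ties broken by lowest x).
Hull (CCW) = [(-3, -10), (4, -5), (1, 7), (-5, 0), (-9, -5)]

Graham scan procedure:
  1. Find the pivot p₀ = point with lowest y (tie → lowest x): (-3, -10).
  2. Sort the remaining points by polar angle around p₀.
  3. Walk through sorted points, maintaining a stack; pop the top while the last three entries make a non-left turn (cross product ≤ 0).
  4. Final stack is the convex hull in CCW order: (-3, -10), (4, -5), (1, 7), (-5, 0), (-9, -5).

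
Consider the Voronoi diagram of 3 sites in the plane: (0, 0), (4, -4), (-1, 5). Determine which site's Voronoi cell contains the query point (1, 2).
Nearest site = (0, 0)

The Voronoi cell of site s contains exactly those query points closer to s than to any other site. Compute squared distances from q = (1, 2) to each site:
  (0 − 1)² + (0 − 2)² = 5
  (-1 − 1)² + (5 − 2)² = 13
  (4 − 1)² + (-4 − 2)² = 45
Minimum is attained by (0, 0), so q lies in its Voronoi cell.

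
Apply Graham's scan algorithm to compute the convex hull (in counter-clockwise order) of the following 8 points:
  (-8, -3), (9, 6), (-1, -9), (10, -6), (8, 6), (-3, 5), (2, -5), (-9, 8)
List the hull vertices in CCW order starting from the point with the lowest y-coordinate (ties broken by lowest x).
Hull (CCW) = [(-1, -9), (10, -6), (9, 6), (-9, 8), (-8, -3)]

Graham scan procedure:
  1. Find the pivot p₀ = point with lowest y (tie → lowest x): (-1, -9).
  2. Sort the remaining points by polar angle around p₀.
  3. Walk through sorted points, maintaining a stack; pop the top while the last three entries make a non-left turn (cross product ≤ 0).
  4. Final stack is the convex hull in CCW order: (-1, -9), (10, -6), (9, 6), (-9, 8), (-8, -3).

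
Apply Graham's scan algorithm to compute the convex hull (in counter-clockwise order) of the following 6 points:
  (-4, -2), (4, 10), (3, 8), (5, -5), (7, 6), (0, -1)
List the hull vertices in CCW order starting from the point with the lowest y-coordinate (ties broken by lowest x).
Hull (CCW) = [(5, -5), (7, 6), (4, 10), (-4, -2)]

Graham scan procedure:
  1. Find the pivot p₀ = point with lowest y (tie → lowest x): (5, -5).
  2. Sort the remaining points by polar angle around p₀.
  3. Walk through sorted points, maintaining a stack; pop the top while the last three entries make a non-left turn (cross product ≤ 0).
  4. Final stack is the convex hull in CCW order: (5, -5), (7, 6), (4, 10), (-4, -2).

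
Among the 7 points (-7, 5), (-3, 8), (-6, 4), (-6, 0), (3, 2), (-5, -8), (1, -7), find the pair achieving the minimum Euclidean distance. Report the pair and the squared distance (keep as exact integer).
Pair = ((-7, 5), (-6, 4)); squared distance = 2

Compute all C(7, 2) = 21 pairwise squared distances (x_i − x_j)² + (y_i − y_j)². The minimum is 2, attained by the pair ((-7, 5), (-6, 4)).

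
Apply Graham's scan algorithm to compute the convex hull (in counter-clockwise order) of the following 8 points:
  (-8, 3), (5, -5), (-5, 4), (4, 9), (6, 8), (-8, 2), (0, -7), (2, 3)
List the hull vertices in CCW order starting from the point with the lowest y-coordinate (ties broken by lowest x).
Hull (CCW) = [(0, -7), (5, -5), (6, 8), (4, 9), (-8, 3), (-8, 2)]

Graham scan procedure:
  1. Find the pivot p₀ = point with lowest y (tie → lowest x): (0, -7).
  2. Sort the remaining points by polar angle around p₀.
  3. Walk through sorted points, maintaining a stack; pop the top while the last three entries make a non-left turn (cross product ≤ 0).
  4. Final stack is the convex hull in CCW order: (0, -7), (5, -5), (6, 8), (4, 9), (-8, 3), (-8, 2).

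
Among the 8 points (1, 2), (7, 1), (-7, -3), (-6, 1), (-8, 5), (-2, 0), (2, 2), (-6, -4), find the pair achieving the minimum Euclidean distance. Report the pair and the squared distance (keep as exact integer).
Pair = ((1, 2), (2, 2)); squared distance = 1

Compute all C(8, 2) = 28 pairwise squared distances (x_i − x_j)² + (y_i − y_j)². The minimum is 1, attained by the pair ((1, 2), (2, 2)).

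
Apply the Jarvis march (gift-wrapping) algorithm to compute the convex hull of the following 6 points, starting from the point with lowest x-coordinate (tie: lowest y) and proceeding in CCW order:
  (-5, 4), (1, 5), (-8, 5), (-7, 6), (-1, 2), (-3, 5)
Hull (CCW) = [(-8, 5), (-1, 2), (1, 5), (-7, 6)]

Jarvis march: at each step, from the current hull vertex p, select the next vertex q as the point such that every other point lies strictly to the left of (or on) the directed line p → q. (Equivalently: for every other point r, the cross product (q − p) × (r − p) ≥ 0.)
Starting point (lowest x, tie lowest y): (-8, 5). Wrap until returning to start. Resulting hull: (-8, 5), (-1, 2), (1, 5), (-7, 6).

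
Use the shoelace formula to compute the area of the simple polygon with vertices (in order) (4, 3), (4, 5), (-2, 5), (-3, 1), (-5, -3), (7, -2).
Area = 125/2

Shoelace formula: Area = (1/2) |Σ_i (x_i · y_{i+1} − x_{i+1} · y_i)| (indices mod n). Compute each cross term:
  (4)(5) − (4)(3) = 8
  (4)(5) − (-2)(5) = 30
  (-2)(1) − (-3)(5) = 13
  (-3)(-3) − (-5)(1) = 14
  (-5)(-2) − (7)(-3) = 31
  (7)(3) − (4)(-2) = 29
Sum = 125, so (signed) Area = 125/2 = 125/2, |Area| = 125/2.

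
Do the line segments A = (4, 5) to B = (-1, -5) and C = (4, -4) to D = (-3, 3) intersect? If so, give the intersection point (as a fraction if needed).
Yes; intersection at (1, -1) (t = 3/5 on AB, s = 3/7 on CD)

Parametrize AB as A + t(B − A) = (4 + -5 t, 5 + -10 t) and CD as C + s(D − C) = (4 + -7 s, -4 + 7 s). Solve the linear system for (t, s). Determinant = 105 ≠ 0, so a unique intersection of the containing lines exists. Solution: t = 3/5, s = 3/7 — both in [0, 1], so the segments cross. Intersection point: (1, -1).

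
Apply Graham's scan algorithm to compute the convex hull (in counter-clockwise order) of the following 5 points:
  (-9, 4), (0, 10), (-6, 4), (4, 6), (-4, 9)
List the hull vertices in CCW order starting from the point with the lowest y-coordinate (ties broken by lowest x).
Hull (CCW) = [(-9, 4), (-6, 4), (4, 6), (0, 10), (-4, 9)]

Graham scan procedure:
  1. Find the pivot p₀ = point with lowest y (tie → lowest x): (-9, 4).
  2. Sort the remaining points by polar angle around p₀.
  3. Walk through sorted points, maintaining a stack; pop the top while the last three entries make a non-left turn (cross product ≤ 0).
  4. Final stack is the convex hull in CCW order: (-9, 4), (-6, 4), (4, 6), (0, 10), (-4, 9).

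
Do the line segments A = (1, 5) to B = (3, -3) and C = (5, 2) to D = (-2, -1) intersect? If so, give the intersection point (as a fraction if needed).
Yes; intersection at (64/31, 23/31) (t = 33/62 on AB, s = 13/31 on CD)

Parametrize AB as A + t(B − A) = (1 + 2 t, 5 + -8 t) and CD as C + s(D − C) = (5 + -7 s, 2 + -3 s). Solve the linear system for (t, s). Determinant = 62 ≠ 0, so a unique intersection of the containing lines exists. Solution: t = 33/62, s = 13/31 — both in [0, 1], so the segments cross. Intersection point: (64/31, 23/31).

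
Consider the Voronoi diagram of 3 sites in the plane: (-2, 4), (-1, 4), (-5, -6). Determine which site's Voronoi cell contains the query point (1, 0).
Nearest site = (-1, 4)

The Voronoi cell of site s contains exactly those query points closer to s than to any other site. Compute squared distances from q = (1, 0) to each site:
  (-1 − 1)² + (4 − 0)² = 20
  (-2 − 1)² + (4 − 0)² = 25
  (-5 − 1)² + (-6 − 0)² = 72
Minimum is attained by (-1, 4), so q lies in its Voronoi cell.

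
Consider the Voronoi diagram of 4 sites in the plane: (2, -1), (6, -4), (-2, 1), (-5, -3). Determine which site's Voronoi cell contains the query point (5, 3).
Nearest site = (2, -1)

The Voronoi cell of site s contains exactly those query points closer to s than to any other site. Compute squared distances from q = (5, 3) to each site:
  (2 − 5)² + (-1 − 3)² = 25
  (6 − 5)² + (-4 − 3)² = 50
  (-2 − 5)² + (1 − 3)² = 53
  (-5 − 5)² + (-3 − 3)² = 136
Minimum is attained by (2, -1), so q lies in its Voronoi cell.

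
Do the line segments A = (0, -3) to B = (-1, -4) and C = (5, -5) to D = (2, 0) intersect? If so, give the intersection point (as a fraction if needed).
No (intersection of containing lines falls outside at least one segment)

Parametrize and solve: t = -19/8, s = 7/8. At least one of these is outside [0, 1], so the segments do not intersect.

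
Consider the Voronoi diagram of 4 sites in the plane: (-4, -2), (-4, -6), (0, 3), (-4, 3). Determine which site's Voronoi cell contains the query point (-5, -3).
Nearest site = (-4, -2)

The Voronoi cell of site s contains exactly those query points closer to s than to any other site. Compute squared distances from q = (-5, -3) to each site:
  (-4 − -5)² + (-2 − -3)² = 2
  (-4 − -5)² + (-6 − -3)² = 10
  (-4 − -5)² + (3 − -3)² = 37
  (0 − -5)² + (3 − -3)² = 61
Minimum is attained by (-4, -2), so q lies in its Voronoi cell.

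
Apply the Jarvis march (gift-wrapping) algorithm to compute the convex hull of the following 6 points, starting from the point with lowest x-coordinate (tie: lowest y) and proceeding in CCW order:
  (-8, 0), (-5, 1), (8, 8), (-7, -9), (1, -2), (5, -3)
Hull (CCW) = [(-8, 0), (-7, -9), (5, -3), (8, 8)]

Jarvis march: at each step, from the current hull vertex p, select the next vertex q as the point such that every other point lies strictly to the left of (or on) the directed line p → q. (Equivalently: for every other point r, the cross product (q − p) × (r − p) ≥ 0.)
Starting point (lowest x, tie lowest y): (-8, 0). Wrap until returning to start. Resulting hull: (-8, 0), (-7, -9), (5, -3), (8, 8).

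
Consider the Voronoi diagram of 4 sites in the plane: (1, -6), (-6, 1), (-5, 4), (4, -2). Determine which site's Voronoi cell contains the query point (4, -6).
Nearest site = (1, -6)

The Voronoi cell of site s contains exactly those query points closer to s than to any other site. Compute squared distances from q = (4, -6) to each site:
  (1 − 4)² + (-6 − -6)² = 9
  (4 − 4)² + (-2 − -6)² = 16
  (-6 − 4)² + (1 − -6)² = 149
  (-5 − 4)² + (4 − -6)² = 181
Minimum is attained by (1, -6), so q lies in its Voronoi cell.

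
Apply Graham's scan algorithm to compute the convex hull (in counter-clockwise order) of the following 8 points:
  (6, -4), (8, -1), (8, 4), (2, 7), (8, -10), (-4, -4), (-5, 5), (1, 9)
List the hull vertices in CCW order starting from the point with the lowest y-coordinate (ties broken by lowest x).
Hull (CCW) = [(8, -10), (8, 4), (1, 9), (-5, 5), (-4, -4)]

Graham scan procedure:
  1. Find the pivot p₀ = point with lowest y (tie → lowest x): (8, -10).
  2. Sort the remaining points by polar angle around p₀.
  3. Walk through sorted points, maintaining a stack; pop the top while the last three entries make a non-left turn (cross product ≤ 0).
  4. Final stack is the convex hull in CCW order: (8, -10), (8, 4), (1, 9), (-5, 5), (-4, -4).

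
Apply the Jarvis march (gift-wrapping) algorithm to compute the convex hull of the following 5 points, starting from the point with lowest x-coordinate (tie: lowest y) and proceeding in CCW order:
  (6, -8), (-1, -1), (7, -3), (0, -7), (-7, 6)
Hull (CCW) = [(-7, 6), (0, -7), (6, -8), (7, -3)]

Jarvis march: at each step, from the current hull vertex p, select the next vertex q as the point such that every other point lies strictly to the left of (or on) the directed line p → q. (Equivalently: for every other point r, the cross product (q − p) × (r − p) ≥ 0.)
Starting point (lowest x, tie lowest y): (-7, 6). Wrap until returning to start. Resulting hull: (-7, 6), (0, -7), (6, -8), (7, -3).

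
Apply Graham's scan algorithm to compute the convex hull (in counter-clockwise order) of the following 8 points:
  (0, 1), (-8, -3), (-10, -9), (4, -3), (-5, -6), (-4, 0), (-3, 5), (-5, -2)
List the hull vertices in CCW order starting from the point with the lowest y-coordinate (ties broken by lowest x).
Hull (CCW) = [(-10, -9), (4, -3), (-3, 5), (-8, -3)]

Graham scan procedure:
  1. Find the pivot p₀ = point with lowest y (tie → lowest x): (-10, -9).
  2. Sort the remaining points by polar angle around p₀.
  3. Walk through sorted points, maintaining a stack; pop the top while the last three entries make a non-left turn (cross product ≤ 0).
  4. Final stack is the convex hull in CCW order: (-10, -9), (4, -3), (-3, 5), (-8, -3).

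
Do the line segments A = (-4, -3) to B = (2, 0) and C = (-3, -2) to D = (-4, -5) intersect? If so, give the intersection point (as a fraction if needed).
Yes; intersection at (-16/5, -13/5) (t = 2/15 on AB, s = 1/5 on CD)

Parametrize AB as A + t(B − A) = (-4 + 6 t, -3 + 3 t) and CD as C + s(D − C) = (-3 + -1 s, -2 + -3 s). Solve the linear system for (t, s). Determinant = 15 ≠ 0, so a unique intersection of the containing lines exists. Solution: t = 2/15, s = 1/5 — both in [0, 1], so the segments cross. Intersection point: (-16/5, -13/5).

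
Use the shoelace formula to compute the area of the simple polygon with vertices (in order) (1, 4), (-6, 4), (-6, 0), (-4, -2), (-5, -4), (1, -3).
Area = 48

Shoelace formula: Area = (1/2) |Σ_i (x_i · y_{i+1} − x_{i+1} · y_i)| (indices mod n). Compute each cross term:
  (1)(4) − (-6)(4) = 28
  (-6)(0) − (-6)(4) = 24
  (-6)(-2) − (-4)(0) = 12
  (-4)(-4) − (-5)(-2) = 6
  (-5)(-3) − (1)(-4) = 19
  (1)(4) − (1)(-3) = 7
Sum = 96, so (signed) Area = 96/2 = 48, |Area| = 48.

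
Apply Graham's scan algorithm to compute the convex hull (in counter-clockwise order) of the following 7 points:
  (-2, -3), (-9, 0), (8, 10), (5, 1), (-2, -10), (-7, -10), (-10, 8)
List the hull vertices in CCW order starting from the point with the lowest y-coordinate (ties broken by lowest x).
Hull (CCW) = [(-7, -10), (-2, -10), (5, 1), (8, 10), (-10, 8), (-9, 0)]

Graham scan procedure:
  1. Find the pivot p₀ = point with lowest y (tie → lowest x): (-7, -10).
  2. Sort the remaining points by polar angle around p₀.
  3. Walk through sorted points, maintaining a stack; pop the top while the last three entries make a non-left turn (cross product ≤ 0).
  4. Final stack is the convex hull in CCW order: (-7, -10), (-2, -10), (5, 1), (8, 10), (-10, 8), (-9, 0).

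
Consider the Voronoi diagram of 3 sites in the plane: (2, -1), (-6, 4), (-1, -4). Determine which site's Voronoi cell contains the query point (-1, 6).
Nearest site = (-6, 4)

The Voronoi cell of site s contains exactly those query points closer to s than to any other site. Compute squared distances from q = (-1, 6) to each site:
  (-6 − -1)² + (4 − 6)² = 29
  (2 − -1)² + (-1 − 6)² = 58
  (-1 − -1)² + (-4 − 6)² = 100
Minimum is attained by (-6, 4), so q lies in its Voronoi cell.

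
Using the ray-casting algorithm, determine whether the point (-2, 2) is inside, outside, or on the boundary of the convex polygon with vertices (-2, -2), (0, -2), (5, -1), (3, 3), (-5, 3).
The point (-2, 2) lies strictly inside the polygon

Cast a horizontal ray to the right from the query point and count how many polygon edges it crosses (each edge strictly once or zero times, handled with the usual half-open convention). 
Parity of crossings → odd ⇒ inside.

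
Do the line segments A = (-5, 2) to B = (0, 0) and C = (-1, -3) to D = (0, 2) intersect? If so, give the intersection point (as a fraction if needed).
Yes; intersection at (-10/27, 4/27) (t = 25/27 on AB, s = 17/27 on CD)

Parametrize AB as A + t(B − A) = (-5 + 5 t, 2 + -2 t) and CD as C + s(D − C) = (-1 + 1 s, -3 + 5 s). Solve the linear system for (t, s). Determinant = -27 ≠ 0, so a unique intersection of the containing lines exists. Solution: t = 25/27, s = 17/27 — both in [0, 1], so the segments cross. Intersection point: (-10/27, 4/27).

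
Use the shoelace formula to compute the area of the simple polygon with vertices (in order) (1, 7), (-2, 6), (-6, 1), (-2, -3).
Area = 63/2

Shoelace formula: Area = (1/2) |Σ_i (x_i · y_{i+1} − x_{i+1} · y_i)| (indices mod n). Compute each cross term:
  (1)(6) − (-2)(7) = 20
  (-2)(1) − (-6)(6) = 34
  (-6)(-3) − (-2)(1) = 20
  (-2)(7) − (1)(-3) = -11
Sum = 63, so (signed) Area = 63/2 = 63/2, |Area| = 63/2.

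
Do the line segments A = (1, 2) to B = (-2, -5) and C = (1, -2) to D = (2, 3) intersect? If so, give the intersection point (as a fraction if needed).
No (intersection of containing lines falls outside at least one segment)

Parametrize and solve: t = -1/2, s = 3/2. At least one of these is outside [0, 1], so the segments do not intersect.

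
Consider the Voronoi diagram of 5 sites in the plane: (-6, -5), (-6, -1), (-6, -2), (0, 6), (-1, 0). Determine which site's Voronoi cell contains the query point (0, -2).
Nearest site = (-1, 0)

The Voronoi cell of site s contains exactly those query points closer to s than to any other site. Compute squared distances from q = (0, -2) to each site:
  (-1 − 0)² + (0 − -2)² = 5
  (-6 − 0)² + (-2 − -2)² = 36
  (-6 − 0)² + (-1 − -2)² = 37
  (-6 − 0)² + (-5 − -2)² = 45
  (0 − 0)² + (6 − -2)² = 64
Minimum is attained by (-1, 0), so q lies in its Voronoi cell.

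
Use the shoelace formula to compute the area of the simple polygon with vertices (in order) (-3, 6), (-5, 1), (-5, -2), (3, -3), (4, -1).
Area = 93/2

Shoelace formula: Area = (1/2) |Σ_i (x_i · y_{i+1} − x_{i+1} · y_i)| (indices mod n). Compute each cross term:
  (-3)(1) − (-5)(6) = 27
  (-5)(-2) − (-5)(1) = 15
  (-5)(-3) − (3)(-2) = 21
  (3)(-1) − (4)(-3) = 9
  (4)(6) − (-3)(-1) = 21
Sum = 93, so (signed) Area = 93/2 = 93/2, |Area| = 93/2.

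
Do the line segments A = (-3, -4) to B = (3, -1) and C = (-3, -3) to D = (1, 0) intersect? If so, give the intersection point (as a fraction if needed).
No (intersection of containing lines falls outside at least one segment)

Parametrize and solve: t = -2/3, s = -1. At least one of these is outside [0, 1], so the segments do not intersect.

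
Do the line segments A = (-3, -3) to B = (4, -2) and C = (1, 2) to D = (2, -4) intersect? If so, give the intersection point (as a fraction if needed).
Yes; intersection at (74/43, -100/43) (t = 29/43 on AB, s = 31/43 on CD)

Parametrize AB as A + t(B − A) = (-3 + 7 t, -3 + 1 t) and CD as C + s(D − C) = (1 + 1 s, 2 + -6 s). Solve the linear system for (t, s). Determinant = 43 ≠ 0, so a unique intersection of the containing lines exists. Solution: t = 29/43, s = 31/43 — both in [0, 1], so the segments cross. Intersection point: (74/43, -100/43).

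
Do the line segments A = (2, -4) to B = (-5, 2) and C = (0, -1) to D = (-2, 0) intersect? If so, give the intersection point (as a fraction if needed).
No (intersection of containing lines falls outside at least one segment)

Parametrize and solve: t = 4/5, s = 9/5. At least one of these is outside [0, 1], so the segments do not intersect.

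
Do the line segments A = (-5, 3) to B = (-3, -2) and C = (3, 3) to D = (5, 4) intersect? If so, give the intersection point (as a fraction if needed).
No (intersection of containing lines falls outside at least one segment)

Parametrize and solve: t = 2/3, s = -10/3. At least one of these is outside [0, 1], so the segments do not intersect.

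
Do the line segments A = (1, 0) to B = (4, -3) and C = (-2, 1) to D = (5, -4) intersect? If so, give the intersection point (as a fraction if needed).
No (intersection of containing lines falls outside at least one segment)

Parametrize and solve: t = 4/3, s = 1. At least one of these is outside [0, 1], so the segments do not intersect.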